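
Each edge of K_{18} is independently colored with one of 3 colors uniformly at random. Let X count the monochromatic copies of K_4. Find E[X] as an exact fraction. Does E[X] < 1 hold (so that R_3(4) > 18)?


E[X] = C(18, 4) · 3^{1 − 6} = 3060 · 3^{−5} = 3060/243.
As a reduced fraction: E[X] = 340/27 ≈ 12.5926.
Is E[X] < 1? NO.
Since E[X] ≥ 1, the first-moment bound is inconclusive at n = 18; it does NOT by itself certify R_3(4) > 18.

E[X] = 340/27 ≈ 12.5926; E[X] ≥ 1; first-moment method inconclusive here.


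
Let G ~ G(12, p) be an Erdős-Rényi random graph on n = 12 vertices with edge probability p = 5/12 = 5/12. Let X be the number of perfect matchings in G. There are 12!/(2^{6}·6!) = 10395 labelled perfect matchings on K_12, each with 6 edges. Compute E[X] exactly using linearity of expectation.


K_12 has 12!/(2^{6}·6!) = 10395 labelled perfect matchings.
For each such perfect matching H, let X_H = 1 if all 6 edges of H are present in G. Then P[X_H = 1] = p^{6} = (5/12)^{6} = 15625/2985984.
Summing the indicators: E[X] = Σ_H E[X_H] = 10395 · p^{6} = 10395 · 15625/2985984 = 6015625/110592.
Numerically: E[X] ≈ 54.395.

E[X] = 10395 · (5/12)^{6} = 6015625/110592 ≈ 54.395.


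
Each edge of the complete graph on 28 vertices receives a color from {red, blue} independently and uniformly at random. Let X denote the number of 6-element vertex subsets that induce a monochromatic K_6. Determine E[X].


Let X = Σ_S X_S over the C(28, 6) = 376740 subsets S of size 6, where X_S = 1 if the K_6 on S is monochromatic.
For a fixed S, the K_6 on S has C(6, 2) = 15 edges. P[all 15 edges red] = (1/2)^15, and likewise for blue, so P[monochromatic] = 2·(1/2)^15 = 2^{1 − 15} = 1/16384.
Summing: E[X] = C(28, 6) · 2^{1 − 15} = 376740 · 1/16384 = 94185/4096.
Numerically: E[X] ≈ 22.994385.

E[X] = C(28,6)·2^(1−C(6,2)) = 94185/4096 ≈ 22.994385.


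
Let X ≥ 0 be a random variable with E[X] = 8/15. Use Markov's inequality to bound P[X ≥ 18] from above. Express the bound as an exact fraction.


μ = E[X] = 8/15, a = 18.
Markov: P[X ≥ 18] ≤ μ/a = (8/15)/18 = 4/135.
Numerically: ≈ 0.0296.
(Since a = 18 > μ = 0.5333, the bound 4/135 is < 1 and informative.)

P[X ≥ 18] ≤ 4/135 ≈ 0.0296.


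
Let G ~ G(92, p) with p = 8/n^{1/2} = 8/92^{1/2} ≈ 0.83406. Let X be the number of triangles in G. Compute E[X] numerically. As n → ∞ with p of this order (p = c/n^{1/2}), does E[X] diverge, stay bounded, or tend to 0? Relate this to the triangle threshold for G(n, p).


Number of potential triangles: C(92, 3) = 125580.
Each occurs with probability p³ ≈ (0.83406)³ ≈ 5.8021402e-01.
By linearity: E[X] = C(92, 3)·p³ ≈ 125580 · 5.8021402e-01 ≈ 72863.27685.
Since α = 1/2 < 1, p = c/n^{1/2} ≫ 1/n is above the triangle threshold p ~ 1/n. Asymptotically E[X] ~ (c³/6)·n^{3(1−α)} = (8³/6)·n^{1.5} → ∞; triangles are abundant w.h.p.

E[X] ≈ 72863.27685; in regime p = Θ(1/n^{1/2}) E[X] diverges (above the triangle threshold p ~ 1/n).


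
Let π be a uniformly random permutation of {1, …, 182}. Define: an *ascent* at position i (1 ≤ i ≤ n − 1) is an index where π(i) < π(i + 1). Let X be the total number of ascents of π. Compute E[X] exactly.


Write X = Σ X_I over i = 1, …, 181, with X_I the indicator of one ascent.
There are 181 indicators.
For each fixed i, the pair (π(i), π(i+1)) is a uniformly random ordered pair of distinct values from {1, …, 182}; by symmetry P[π(i) < π(i+1)] = 1/2.
By linearity: E[X] = 181 · (1/2) = (182 − 1) · (1/2) = 181/2 ≈ 90.500.

E[X] = 181/2 = 90.500.


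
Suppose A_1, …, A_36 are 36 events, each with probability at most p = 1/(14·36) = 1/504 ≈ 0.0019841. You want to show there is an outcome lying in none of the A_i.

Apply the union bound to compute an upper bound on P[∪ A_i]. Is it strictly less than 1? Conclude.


Union bound: P[∪_{i=1}^{36} A_i] ≤ Σ_i P[A_i] ≤ 36·p = 36·(1/504) = 1/14.
Numerically: 1/14 ≈ 0.0714286.
Is 1/14 < 1? YES.
Since P[∪ A_i] ≤ 1/14 < 1, the complement has P[∩ A_i^c] ≥ 1 − 1/14 = 13/14 > 0, so some outcome avoids every A_i.

36·p = 1/14 ≈ 0.0714286; existence CERTIFIED by the union bound.


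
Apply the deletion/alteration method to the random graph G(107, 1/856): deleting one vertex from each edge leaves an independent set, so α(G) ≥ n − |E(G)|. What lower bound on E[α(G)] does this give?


E[|E(G)|] = C(107, 2)·p = 5671 · (1/856) = 53/8.
E[α(G)] ≥ n − E[|E(G)|] = 107 − 53/8 = 803/8.
Numerically: ≈ 100.3750.
(This is only a lower bound; the true E[α(G)] may be larger.)

E[α(G)] ≥ 803/8 ≈ 100.3750.


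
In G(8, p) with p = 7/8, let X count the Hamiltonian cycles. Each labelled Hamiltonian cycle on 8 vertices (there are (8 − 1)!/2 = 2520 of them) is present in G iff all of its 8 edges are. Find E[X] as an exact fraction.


K_8 has (8 − 1)!/2 = 2520 labelled Hamiltonian cycles.
For each such Hamiltonian cycle H, let X_H = 1 if all 8 edges of H are present in G. Then P[X_H = 1] = p^{8} = (7/8)^{8} = 5764801/16777216.
By linearity of expectation: E[X] = Σ_H E[X_H] = 2520 · p^{8} = 2520 · 5764801/16777216 = 1815912315/2097152.
Numerically: E[X] ≈ 866.

E[X] = 2520 · (7/8)^{8} = 1815912315/2097152 ≈ 866.


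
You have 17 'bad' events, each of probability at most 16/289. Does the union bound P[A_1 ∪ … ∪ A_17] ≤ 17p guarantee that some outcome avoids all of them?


Union bound: P[∪_{i=1}^{17} A_i] ≤ Σ_i P[A_i] ≤ 17·p = 17·(16/289) = 16/17.
Numerically: 16/17 ≈ 0.9411765.
Is 16/17 < 1? YES.
Since P[∪ A_i] ≤ 16/17 < 1, the complement has P[∩ A_i^c] ≥ 1 − 16/17 = 1/17 > 0, so some outcome avoids every A_i.

17·p = 16/17 ≈ 0.9411765; existence CERTIFIED by the union bound.


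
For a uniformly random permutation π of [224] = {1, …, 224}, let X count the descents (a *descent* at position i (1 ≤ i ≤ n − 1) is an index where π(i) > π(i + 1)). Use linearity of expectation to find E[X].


Write X = Σ X_I over i = 1, …, 223, with X_I the indicator of one descent.
There are 223 indicators.
For each fixed i, the pair (π(i), π(i+1)) is a uniformly random ordered pair of distinct values from {1, …, 224}; by symmetry P[π(i) > π(i+1)] = 1/2.
By linearity: E[X] = 223 · (1/2) = (224 − 1) · (1/2) = 223/2 ≈ 111.50000.

E[X] = 223/2 = 111.50000.


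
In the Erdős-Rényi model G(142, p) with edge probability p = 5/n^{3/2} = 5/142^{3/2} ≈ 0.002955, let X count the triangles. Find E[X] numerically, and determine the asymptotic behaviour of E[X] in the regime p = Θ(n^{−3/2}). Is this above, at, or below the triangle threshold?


Number of potential triangles: C(142, 3) = 467180.
Each occurs with probability p³ ≈ (0.002955)³ ≈ 2.579957e-08.
By linearity: E[X] = C(142, 3)·p³ ≈ 467180 · 2.579957e-08 ≈ 0.0121.
Since α = 3/2 > 1, p = c/n^{3/2} = o(1/n) is below the triangle threshold p ~ 1/n. Asymptotically E[X] ~ (c³/6)·n^{3(1−α)} = (5³/6)·n^{-1.5} → 0, so by Markov's inequality G has no triangles w.h.p.

E[X] ≈ 0.0121; in regime p = Θ(1/n^{3/2}) E[X] tends to 0 (below the triangle threshold p ~ 1/n).


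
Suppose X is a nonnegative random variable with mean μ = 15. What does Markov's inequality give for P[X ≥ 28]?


μ = E[X] = 15, a = 28.
Markov: P[X ≥ 28] ≤ μ/a = (15)/28 = 15/28.
Numerically: ≈ 0.536.
(Since a = 28 > μ = 15.000, the bound 15/28 is < 1 and informative.)

P[X ≥ 28] ≤ 15/28 ≈ 0.536.


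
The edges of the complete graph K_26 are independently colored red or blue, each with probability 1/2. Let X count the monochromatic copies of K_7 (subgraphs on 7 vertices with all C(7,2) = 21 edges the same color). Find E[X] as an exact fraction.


Let X = Σ_S X_S over the C(26, 7) = 657800 subsets S of size 7, where X_S = 1 if the K_7 on S is monochromatic.
For a fixed S, the K_7 on S has C(7, 2) = 21 edges. P[all 21 edges red] = (1/2)^21, and likewise for blue, so P[monochromatic] = 2·(1/2)^21 = 2^{1 − 21} = 1/1048576.
Summing: E[X] = C(26, 7) · 2^{1 − 21} = 657800 · 1/1048576 = 82225/131072.
Numerically: E[X] ≈ 0.627.

E[X] = C(26,7)·2^(1−C(7,2)) = 82225/131072 ≈ 0.627.


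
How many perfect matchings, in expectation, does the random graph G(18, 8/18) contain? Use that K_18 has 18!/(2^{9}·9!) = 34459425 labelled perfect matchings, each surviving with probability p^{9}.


K_18 has 18!/(2^{9}·9!) = 34459425 labelled perfect matchings.
For each such perfect matching H, let X_H = 1 if all 9 edges of H are present in G. Then P[X_H = 1] = p^{9} = (4/9)^{9} = 262144/387420489.
Summing the indicators: E[X] = Σ_H E[X_H] = 34459425 · p^{9} = 34459425 · 262144/387420489 = 111522611200/4782969.
Numerically: E[X] ≈ 23317.

E[X] = 34459425 · (4/9)^{9} = 111522611200/4782969 ≈ 23317.


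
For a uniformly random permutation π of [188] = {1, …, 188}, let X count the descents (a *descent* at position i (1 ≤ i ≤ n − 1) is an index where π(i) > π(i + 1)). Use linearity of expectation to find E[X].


Write X = Σ X_I over i = 1, …, 187, with X_I the indicator of one descent.
There are 187 indicators.
For each fixed i, the pair (π(i), π(i+1)) is a uniformly random ordered pair of distinct values from {1, …, 188}; by symmetry P[π(i) > π(i+1)] = 1/2.
By linearity: E[X] = 187 · (1/2) = (188 − 1) · (1/2) = 187/2 ≈ 93.500000.

E[X] = 187/2 = 93.500000.


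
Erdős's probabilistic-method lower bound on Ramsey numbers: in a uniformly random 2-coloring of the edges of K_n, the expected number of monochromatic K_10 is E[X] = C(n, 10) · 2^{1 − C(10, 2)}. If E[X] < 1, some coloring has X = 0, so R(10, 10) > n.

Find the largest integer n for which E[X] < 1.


We need C(n, 10) · 2^{1 − 45} < 1, i.e. C(n, 10) < 2^{45 − 1} = 17592186044416.
Check values of n near the boundary:
  n = 96: C(96, 10) = 11279926456656; 11279926456656 < 17592186044416? YES
  n = 97: C(97, 10) = 12576469727536; 12576469727536 < 17592186044416? YES
  n = 98: C(98, 10) = 14005614014756; 14005614014756 < 17592186044416? YES
  n = 99: C(99, 10) = 15579278510796; 15579278510796 < 17592186044416? YES
  n = 100: C(100, 10) = 17310309456440; 17310309456440 < 17592186044416? YES
  n = 101: C(101, 10) = 19212541264840; 19212541264840 < 17592186044416? NO
  n = 102: C(102, 10) = 21300860967540; 21300860967540 < 17592186044416? NO
  n = 103: C(103, 10) = 23591276125340; 23591276125340 < 17592186044416? NO
The largest n with C(n, 10) < 17592186044416 is n = 100 (where E[X] = 2163788682055/2199023255552 ≈ 0.983977). Hence R(10, 10) > 100, i.e. R(10, 10) ≥ 101.

Largest n = 100; hence R(10, 10) > 100.


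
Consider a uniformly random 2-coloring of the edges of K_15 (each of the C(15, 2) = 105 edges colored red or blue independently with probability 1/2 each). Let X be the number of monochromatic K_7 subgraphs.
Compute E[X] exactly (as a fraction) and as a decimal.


Let X = Σ_S X_S over the C(15, 7) = 6435 subsets S of size 7, where X_S = 1 if the K_7 on S is monochromatic.
For a fixed S, the K_7 on S has C(7, 2) = 21 edges. P[all 21 edges red] = (1/2)^21, and likewise for blue, so P[monochromatic] = 2·(1/2)^21 = 2^{1 − 21} = 1/1048576.
By linearity of expectation: E[X] = C(15, 7) · 2^{1 − 21} = 6435 · 1/1048576 = 6435/1048576.
Numerically: E[X] ≈ 0.00614.

E[X] = C(15,7)·2^(1−C(7,2)) = 6435/1048576 ≈ 0.00614.


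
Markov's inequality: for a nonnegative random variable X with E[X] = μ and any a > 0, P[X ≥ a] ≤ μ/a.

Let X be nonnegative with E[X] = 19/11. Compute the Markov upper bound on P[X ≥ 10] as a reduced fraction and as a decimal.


μ = E[X] = 19/11, a = 10.
Markov: P[X ≥ 10] ≤ μ/a = (19/11)/10 = 19/110.
Numerically: ≈ 0.1727.
(Since a = 10 > μ = 1.7273, the bound 19/110 is < 1 and informative.)

P[X ≥ 10] ≤ 19/110 ≈ 0.1727.


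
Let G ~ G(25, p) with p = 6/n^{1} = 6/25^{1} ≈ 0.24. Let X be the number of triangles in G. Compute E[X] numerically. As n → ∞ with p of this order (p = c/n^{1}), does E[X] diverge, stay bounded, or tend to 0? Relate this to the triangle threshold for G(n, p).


Number of potential triangles: C(25, 3) = 2300.
Each occurs with probability p³ ≈ (0.24)³ ≈ 1.38240e-02.
By linearity: E[X] = C(25, 3)·p³ ≈ 2300 · 1.38240e-02 ≈ 31.795.
Here α = 1, so p = 6/n is exactly at the triangle threshold p ~ 1/n. Asymptotically E[X] → c³/6 = 6³/6 = 36 ≈ 36.000, a bounded constant. In this regime the triangle count is asymptotically Poisson(c³/6).

E[X] ≈ 31.795; in regime p = Θ(1/n^{1}) E[X] stays bounded (at the triangle threshold p ~ 1/n).


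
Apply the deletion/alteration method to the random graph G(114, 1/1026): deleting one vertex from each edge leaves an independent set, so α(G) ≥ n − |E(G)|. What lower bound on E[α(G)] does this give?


E[|E(G)|] = C(114, 2)·p = 6441 · (1/1026) = 113/18.
E[α(G)] ≥ n − E[|E(G)|] = 114 − 113/18 = 1939/18.
Numerically: ≈ 107.7222.
(This is only a lower bound; the true E[α(G)] may be larger.)

E[α(G)] ≥ 1939/18 ≈ 107.7222.


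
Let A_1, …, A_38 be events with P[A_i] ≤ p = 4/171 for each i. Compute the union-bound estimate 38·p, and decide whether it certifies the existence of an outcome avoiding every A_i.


Union bound: P[∪_{i=1}^{38} A_i] ≤ Σ_i P[A_i] ≤ 38·p = 38·(4/171) = 8/9.
Numerically: 8/9 ≈ 0.889.
Is 8/9 < 1? YES.
Since P[∪ A_i] ≤ 8/9 < 1, the complement has P[∩ A_i^c] ≥ 1 − 8/9 = 1/9 > 0, so some outcome avoids every A_i.

38·p = 8/9 ≈ 0.889; existence CERTIFIED by the union bound.


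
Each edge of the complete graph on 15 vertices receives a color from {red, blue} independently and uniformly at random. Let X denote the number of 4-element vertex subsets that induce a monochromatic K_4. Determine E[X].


Let X = Σ_S X_S over the C(15, 4) = 1365 subsets S of size 4, where X_S = 1 if the K_4 on S is monochromatic.
For a fixed S, the K_4 on S has C(4, 2) = 6 edges. P[all 6 edges red] = (1/2)^6, and likewise for blue, so P[monochromatic] = 2·(1/2)^6 = 2^{1 − 6} = 1/32.
By linearity of expectation: E[X] = C(15, 4) · 2^{1 − 6} = 1365 · 1/32 = 1365/32.
Numerically: E[X] ≈ 42.6562.

E[X] = C(15,4)·2^(1−C(4,2)) = 1365/32 ≈ 42.6562.


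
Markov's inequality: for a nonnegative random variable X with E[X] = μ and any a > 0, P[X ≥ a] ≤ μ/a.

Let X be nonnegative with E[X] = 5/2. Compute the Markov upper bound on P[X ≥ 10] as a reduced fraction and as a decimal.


μ = E[X] = 5/2, a = 10.
Markov: P[X ≥ 10] ≤ μ/a = (5/2)/10 = 1/4.
Numerically: ≈ 0.25000.
(Since a = 10 > μ = 2.50000, the bound 1/4 is < 1 and informative.)

P[X ≥ 10] ≤ 1/4 ≈ 0.25000.


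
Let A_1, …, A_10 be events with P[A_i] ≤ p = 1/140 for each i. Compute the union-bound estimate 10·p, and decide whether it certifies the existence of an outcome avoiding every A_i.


Union bound: P[∪_{i=1}^{10} A_i] ≤ Σ_i P[A_i] ≤ 10·p = 10·(1/140) = 1/14.
Numerically: 1/14 ≈ 0.071.
Is 1/14 < 1? YES.
Since P[∪ A_i] ≤ 1/14 < 1, the complement has P[∩ A_i^c] ≥ 1 − 1/14 = 13/14 > 0, so some outcome avoids every A_i.

10·p = 1/14 ≈ 0.071; existence CERTIFIED by the union bound.


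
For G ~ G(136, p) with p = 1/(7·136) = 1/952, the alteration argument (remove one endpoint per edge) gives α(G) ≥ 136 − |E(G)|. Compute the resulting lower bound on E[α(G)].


E[|E(G)|] = C(136, 2)·p = 9180 · (1/952) = 135/14.
E[α(G)] ≥ n − E[|E(G)|] = 136 − 135/14 = 1769/14.
Numerically: ≈ 126.35714.
(This is only a lower bound; the true E[α(G)] may be larger.)

E[α(G)] ≥ 1769/14 ≈ 126.35714.


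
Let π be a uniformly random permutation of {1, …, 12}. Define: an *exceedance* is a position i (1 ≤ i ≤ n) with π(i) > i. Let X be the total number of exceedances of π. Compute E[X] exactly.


Write X = Σ_{i=1}^{12} X_i, where X_i = 1_{π(i) > i}.
For each fixed i, π(i) is uniform over {1, …, 12} (marginal of a uniform permutation), so P[π(i) > i] = (n − i)/n. Summing: Σ_{i=1}^{12} (n − i)/n = (0 + 1 + … + 11)/12 = 12(12 − 1)/(2·12) = (12 − 1)/2.
Hence E[X] = Σ_{i=1}^{12} (12 − i)/12 = 11/2 ≈ 5.500000.

E[X] = 11/2 = 5.500000.


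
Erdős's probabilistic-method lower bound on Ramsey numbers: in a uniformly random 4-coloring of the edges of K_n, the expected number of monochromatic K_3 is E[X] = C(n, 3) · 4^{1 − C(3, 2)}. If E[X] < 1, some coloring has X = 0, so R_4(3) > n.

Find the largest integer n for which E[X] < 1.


We need C(n, 3) · 4^{1 − 3} < 1, i.e. C(n, 3) < 4^{3 − 1} = 16.
Check values of n near the boundary:
  n = 3: C(3, 3) = 1; 1 < 16? YES
  n = 4: C(4, 3) = 4; 4 < 16? YES
  n = 5: C(5, 3) = 10; 10 < 16? YES
  n = 6: C(6, 3) = 20; 20 < 16? NO
The largest n with C(n, 3) < 16 is n = 5 (where E[X] = 5/8 ≈ 0.6250000). Hence R_4(3) > 5, i.e. R_4(3) ≥ 6.

Largest n = 5; hence R_4(3) > 5.


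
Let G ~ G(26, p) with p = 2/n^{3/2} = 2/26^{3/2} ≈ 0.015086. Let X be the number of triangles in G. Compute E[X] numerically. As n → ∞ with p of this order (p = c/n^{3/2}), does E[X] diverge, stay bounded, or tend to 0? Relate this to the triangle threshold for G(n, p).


Number of potential triangles: C(26, 3) = 2600.
Each occurs with probability p³ ≈ (0.015086)³ ≈ 3.4332855e-06.
By linearity: E[X] = C(26, 3)·p³ ≈ 2600 · 3.4332855e-06 ≈ 0.00893.
Since α = 3/2 > 1, p = c/n^{3/2} = o(1/n) is below the triangle threshold p ~ 1/n. Asymptotically E[X] ~ (c³/6)·n^{3(1−α)} = (2³/6)·n^{-1.5} → 0, so by Markov's inequality G has no triangles w.h.p.

E[X] ≈ 0.00893; in regime p = Θ(1/n^{3/2}) E[X] tends to 0 (below the triangle threshold p ~ 1/n).


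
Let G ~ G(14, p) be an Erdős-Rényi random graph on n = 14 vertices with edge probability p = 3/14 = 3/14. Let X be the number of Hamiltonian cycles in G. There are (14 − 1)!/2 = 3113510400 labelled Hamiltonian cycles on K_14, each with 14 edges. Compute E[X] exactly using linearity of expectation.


K_14 has (14 − 1)!/2 = 3113510400 labelled Hamiltonian cycles.
For each such Hamiltonian cycle H, let X_H = 1 if all 14 edges of H are present in G. Then P[X_H = 1] = p^{14} = (3/14)^{14} = 4782969/11112006825558016.
By linearity of expectation: E[X] = Σ_H E[X_H] = 3113510400 · p^{14} = 3113510400 · 4782969/11112006825558016 = 4155084744525/3100448333024.
Numerically: E[X] ≈ 1.34.

E[X] = 3113510400 · (3/14)^{14} = 4155084744525/3100448333024 ≈ 1.34.


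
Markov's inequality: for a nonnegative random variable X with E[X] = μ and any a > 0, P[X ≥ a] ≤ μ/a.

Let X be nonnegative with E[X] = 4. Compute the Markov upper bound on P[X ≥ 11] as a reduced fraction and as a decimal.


μ = E[X] = 4, a = 11.
Markov: P[X ≥ 11] ≤ μ/a = (4)/11 = 4/11.
Numerically: ≈ 0.363636.
(Since a = 11 > μ = 4.000000, the bound 4/11 is < 1 and informative.)

P[X ≥ 11] ≤ 4/11 ≈ 0.363636.


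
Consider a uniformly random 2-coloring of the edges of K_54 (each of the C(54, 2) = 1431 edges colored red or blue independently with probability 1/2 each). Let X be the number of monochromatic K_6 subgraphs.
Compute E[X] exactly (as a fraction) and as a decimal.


Let X = Σ_S X_S over the C(54, 6) = 25827165 subsets S of size 6, where X_S = 1 if the K_6 on S is monochromatic.
For a fixed S, the K_6 on S has C(6, 2) = 15 edges. P[all 15 edges red] = (1/2)^15, and likewise for blue, so P[monochromatic] = 2·(1/2)^15 = 2^{1 − 15} = 1/16384.
By linearity: E[X] = C(54, 6) · 2^{1 − 15} = 25827165 · 1/16384 = 25827165/16384.
Numerically: E[X] ≈ 1576.3651.

E[X] = C(54,6)·2^(1−C(6,2)) = 25827165/16384 ≈ 1576.3651.


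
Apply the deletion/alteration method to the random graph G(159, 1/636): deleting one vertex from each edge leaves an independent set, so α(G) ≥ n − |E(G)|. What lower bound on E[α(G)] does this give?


E[|E(G)|] = C(159, 2)·p = 12561 · (1/636) = 79/4.
E[α(G)] ≥ n − E[|E(G)|] = 159 − 79/4 = 557/4.
Numerically: ≈ 139.25000.
(This is only a lower bound; the true E[α(G)] may be larger.)

E[α(G)] ≥ 557/4 ≈ 139.25000.


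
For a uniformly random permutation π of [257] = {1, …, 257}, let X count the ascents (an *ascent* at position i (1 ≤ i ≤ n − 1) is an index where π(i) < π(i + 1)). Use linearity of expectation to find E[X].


Write X = Σ X_I over i = 1, …, 256, with X_I the indicator of one ascent.
There are 256 indicators.
For each fixed i, the pair (π(i), π(i+1)) is a uniformly random ordered pair of distinct values from {1, …, 257}; by symmetry P[π(i) < π(i+1)] = 1/2.
By linearity: E[X] = 256 · (1/2) = (257 − 1) · (1/2) = 128 ≈ 128.00000.

E[X] = 128 = 128.00000.


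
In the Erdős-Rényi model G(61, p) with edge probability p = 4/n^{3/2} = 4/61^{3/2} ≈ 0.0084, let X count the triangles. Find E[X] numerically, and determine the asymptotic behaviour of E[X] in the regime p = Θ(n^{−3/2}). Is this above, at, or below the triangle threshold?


Number of potential triangles: C(61, 3) = 35990.
Each occurs with probability p³ ≈ (0.0084)³ ≈ 5.91828e-07.
By linearity: E[X] = C(61, 3)·p³ ≈ 35990 · 5.91828e-07 ≈ 0.021.
Since α = 3/2 > 1, p = c/n^{3/2} = o(1/n) is below the triangle threshold p ~ 1/n. Asymptotically E[X] ~ (c³/6)·n^{3(1−α)} = (4³/6)·n^{-1.5} → 0, so by Markov's inequality G has no triangles w.h.p.

E[X] ≈ 0.021; in regime p = Θ(1/n^{3/2}) E[X] tends to 0 (below the triangle threshold p ~ 1/n).


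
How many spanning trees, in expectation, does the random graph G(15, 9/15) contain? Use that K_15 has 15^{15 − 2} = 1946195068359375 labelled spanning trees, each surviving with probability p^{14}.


K_15 has 15^{15 − 2} = 1946195068359375 labelled spanning trees.
For each such spanning tree H, let X_H = 1 if all 14 edges of H are present in G. Then P[X_H = 1] = p^{14} = (3/5)^{14} = 4782969/6103515625.
By linearity of expectation: E[X] = Σ_H E[X_H] = 1946195068359375 · p^{14} = 1946195068359375 · 4782969/6103515625 = 7625597484987/5.
Numerically: E[X] ≈ 1.52512e+12.

E[X] = 1946195068359375 · (3/5)^{14} = 7625597484987/5 ≈ 1.52512e+12.


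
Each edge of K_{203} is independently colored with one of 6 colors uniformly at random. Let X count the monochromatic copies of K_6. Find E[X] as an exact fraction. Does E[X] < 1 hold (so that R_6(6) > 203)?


E[X] = C(203, 6) · 6^{1 − 15} = 90210944670 · 6^{−14} = 90210944670/78364164096.
As a reduced fraction: E[X] = 15035157445/13060694016 ≈ 1.1511760.
Is E[X] < 1? NO.
Since E[X] ≥ 1, the first-moment bound is inconclusive at n = 203; it does NOT by itself certify R_6(6) > 203.

E[X] = 15035157445/13060694016 ≈ 1.1511760; E[X] ≥ 1; first-moment method inconclusive here.


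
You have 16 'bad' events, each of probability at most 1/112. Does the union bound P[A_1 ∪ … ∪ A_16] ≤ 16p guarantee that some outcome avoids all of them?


Union bound: P[∪_{i=1}^{16} A_i] ≤ Σ_i P[A_i] ≤ 16·p = 16·(1/112) = 1/7.
Numerically: 1/7 ≈ 0.14286.
Is 1/7 < 1? YES.
Since P[∪ A_i] ≤ 1/7 < 1, the complement has P[∩ A_i^c] ≥ 1 − 1/7 = 6/7 > 0, so some outcome avoids every A_i.

16·p = 1/7 ≈ 0.14286; existence CERTIFIED by the union bound.


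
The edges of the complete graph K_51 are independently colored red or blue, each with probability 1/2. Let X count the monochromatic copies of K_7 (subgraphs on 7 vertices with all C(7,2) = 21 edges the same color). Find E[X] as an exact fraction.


Let X = Σ_S X_S over the C(51, 7) = 115775100 subsets S of size 7, where X_S = 1 if the K_7 on S is monochromatic.
For a fixed S, the K_7 on S has C(7, 2) = 21 edges. P[all 21 edges red] = (1/2)^21, and likewise for blue, so P[monochromatic] = 2·(1/2)^21 = 2^{1 − 21} = 1/1048576.
Summing: E[X] = C(51, 7) · 2^{1 − 21} = 115775100 · 1/1048576 = 28943775/262144.
Numerically: E[X] ≈ 110.41174.

E[X] = C(51,7)·2^(1−C(7,2)) = 28943775/262144 ≈ 110.41174.


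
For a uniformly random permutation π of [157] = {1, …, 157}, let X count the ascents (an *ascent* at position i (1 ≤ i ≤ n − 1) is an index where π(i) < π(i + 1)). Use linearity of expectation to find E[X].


Write X = Σ X_I over i = 1, …, 156, with X_I the indicator of one ascent.
There are 156 indicators.
For each fixed i, the pair (π(i), π(i+1)) is a uniformly random ordered pair of distinct values from {1, …, 157}; by symmetry P[π(i) < π(i+1)] = 1/2.
By linearity: E[X] = 156 · (1/2) = (157 − 1) · (1/2) = 78 ≈ 78.00000.

E[X] = 78 = 78.00000.


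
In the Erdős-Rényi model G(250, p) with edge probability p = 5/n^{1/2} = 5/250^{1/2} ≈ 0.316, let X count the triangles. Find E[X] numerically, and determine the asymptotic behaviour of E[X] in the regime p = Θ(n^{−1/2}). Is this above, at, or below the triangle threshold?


Number of potential triangles: C(250, 3) = 2573000.
Each occurs with probability p³ ≈ (0.316)³ ≈ 3.16228e-02.
By linearity: E[X] = C(250, 3)·p³ ≈ 2573000 · 3.16228e-02 ≈ 81365.404.
Since α = 1/2 < 1, p = c/n^{1/2} ≫ 1/n is above the triangle threshold p ~ 1/n. Asymptotically E[X] ~ (c³/6)·n^{3(1−α)} = (5³/6)·n^{1.5} → ∞; triangles are abundant w.h.p.

E[X] ≈ 81365.404; in regime p = Θ(1/n^{1/2}) E[X] diverges (above the triangle threshold p ~ 1/n).


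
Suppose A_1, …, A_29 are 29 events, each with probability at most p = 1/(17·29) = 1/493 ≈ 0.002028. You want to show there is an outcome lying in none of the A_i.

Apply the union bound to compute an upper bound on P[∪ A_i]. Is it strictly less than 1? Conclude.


Union bound: P[∪_{i=1}^{29} A_i] ≤ Σ_i P[A_i] ≤ 29·p = 29·(1/493) = 1/17.
Numerically: 1/17 ≈ 0.058824.
Is 1/17 < 1? YES.
Since P[∪ A_i] ≤ 1/17 < 1, the complement has P[∩ A_i^c] ≥ 1 − 1/17 = 16/17 > 0, so some outcome avoids every A_i.

29·p = 1/17 ≈ 0.058824; existence CERTIFIED by the union bound.


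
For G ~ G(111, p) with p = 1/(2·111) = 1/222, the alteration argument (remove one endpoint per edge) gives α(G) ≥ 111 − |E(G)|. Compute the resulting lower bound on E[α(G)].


E[|E(G)|] = C(111, 2)·p = 6105 · (1/222) = 55/2.
E[α(G)] ≥ n − E[|E(G)|] = 111 − 55/2 = 167/2.
Numerically: ≈ 83.5000.
(This is only a lower bound; the true E[α(G)] may be larger.)

E[α(G)] ≥ 167/2 ≈ 83.5000.


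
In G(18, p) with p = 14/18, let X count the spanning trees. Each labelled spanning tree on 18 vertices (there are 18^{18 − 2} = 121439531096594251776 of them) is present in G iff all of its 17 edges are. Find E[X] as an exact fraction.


K_18 has 18^{18 − 2} = 121439531096594251776 labelled spanning trees.
For each such spanning tree H, let X_H = 1 if all 17 edges of H are present in G. Then P[X_H = 1] = p^{17} = (7/9)^{17} = 232630513987207/16677181699666569.
By linearity: E[X] = Σ_H E[X_H] = 121439531096594251776 · p^{17} = 121439531096594251776 · 232630513987207/16677181699666569 = 15245673364665597952/9.
Numerically: E[X] ≈ 1.694e+18.

E[X] = 121439531096594251776 · (7/9)^{17} = 15245673364665597952/9 ≈ 1.694e+18.


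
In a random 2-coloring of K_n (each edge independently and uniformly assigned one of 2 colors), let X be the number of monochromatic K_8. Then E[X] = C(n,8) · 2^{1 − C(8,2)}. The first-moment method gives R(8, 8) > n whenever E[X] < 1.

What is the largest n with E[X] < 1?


We need C(n, 8) · 2^{1 − 28} < 1, i.e. C(n, 8) < 2^{28 − 1} = 134217728.
Check values of n near the boundary:
  n = 41: C(41, 8) = 95548245; 95548245 < 134217728? YES
  n = 42: C(42, 8) = 118030185; 118030185 < 134217728? YES
  n = 43: C(43, 8) = 145008513; 145008513 < 134217728? NO
  n = 44: C(44, 8) = 177232627; 177232627 < 134217728? NO
The largest n with C(n, 8) < 134217728 is n = 42 (where E[X] = 118030185/134217728 ≈ 0.879). Hence R(8, 8) > 42, i.e. R(8, 8) ≥ 43.

Largest n = 42; hence R(8, 8) > 42.


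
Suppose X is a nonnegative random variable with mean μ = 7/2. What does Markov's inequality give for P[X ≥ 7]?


μ = E[X] = 7/2, a = 7.
Markov: P[X ≥ 7] ≤ μ/a = (7/2)/7 = 1/2.
Numerically: ≈ 0.50000.
(Since a = 7 > μ = 3.50000, the bound 1/2 is < 1 and informative.)

P[X ≥ 7] ≤ 1/2 ≈ 0.50000.


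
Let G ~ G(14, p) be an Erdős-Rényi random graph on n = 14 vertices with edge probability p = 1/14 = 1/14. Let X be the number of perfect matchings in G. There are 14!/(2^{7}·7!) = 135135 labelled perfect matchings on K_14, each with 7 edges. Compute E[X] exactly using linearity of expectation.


K_14 has 14!/(2^{7}·7!) = 135135 labelled perfect matchings.
For each such perfect matching H, let X_H = 1 if all 7 edges of H are present in G. Then P[X_H = 1] = p^{7} = (1/14)^{7} = 1/105413504.
By linearity: E[X] = Σ_H E[X_H] = 135135 · p^{7} = 135135 · 1/105413504 = 19305/15059072.
Numerically: E[X] ≈ 0.001282.

E[X] = 135135 · (1/14)^{7} = 19305/15059072 ≈ 0.001282.


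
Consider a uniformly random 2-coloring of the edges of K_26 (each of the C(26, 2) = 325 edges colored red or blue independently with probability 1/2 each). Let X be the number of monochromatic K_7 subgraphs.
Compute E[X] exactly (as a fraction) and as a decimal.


Let X = Σ_S X_S over the C(26, 7) = 657800 subsets S of size 7, where X_S = 1 if the K_7 on S is monochromatic.
For a fixed S, the K_7 on S has C(7, 2) = 21 edges. P[all 21 edges red] = (1/2)^21, and likewise for blue, so P[monochromatic] = 2·(1/2)^21 = 2^{1 − 21} = 1/1048576.
By linearity: E[X] = C(26, 7) · 2^{1 − 21} = 657800 · 1/1048576 = 82225/131072.
Numerically: E[X] ≈ 0.6273.

E[X] = C(26,7)·2^(1−C(7,2)) = 82225/131072 ≈ 0.6273.


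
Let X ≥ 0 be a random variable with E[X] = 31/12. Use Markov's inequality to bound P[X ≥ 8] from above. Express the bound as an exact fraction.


μ = E[X] = 31/12, a = 8.
Markov: P[X ≥ 8] ≤ μ/a = (31/12)/8 = 31/96.
Numerically: ≈ 0.322917.
(Since a = 8 > μ = 2.583333, the bound 31/96 is < 1 and informative.)

P[X ≥ 8] ≤ 31/96 ≈ 0.322917.


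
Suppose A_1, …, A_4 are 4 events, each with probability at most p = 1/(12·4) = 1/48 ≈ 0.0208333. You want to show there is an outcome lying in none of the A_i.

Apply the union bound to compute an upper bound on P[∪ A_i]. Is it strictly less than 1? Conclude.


Union bound: P[∪_{i=1}^{4} A_i] ≤ Σ_i P[A_i] ≤ 4·p = 4·(1/48) = 1/12.
Numerically: 1/12 ≈ 0.0833333.
Is 1/12 < 1? YES.
Since P[∪ A_i] ≤ 1/12 < 1, the complement has P[∩ A_i^c] ≥ 1 − 1/12 = 11/12 > 0, so some outcome avoids every A_i.

4·p = 1/12 ≈ 0.0833333; existence CERTIFIED by the union bound.


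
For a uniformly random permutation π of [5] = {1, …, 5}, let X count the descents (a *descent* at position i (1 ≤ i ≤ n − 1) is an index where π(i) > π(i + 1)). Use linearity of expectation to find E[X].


Write X = Σ X_I over i = 1, …, 4, with X_I the indicator of one descent.
There are 4 indicators.
For each fixed i, the pair (π(i), π(i+1)) is a uniformly random ordered pair of distinct values from {1, …, 5}; by symmetry P[π(i) > π(i+1)] = 1/2.
By linearity: E[X] = 4 · (1/2) = (5 − 1) · (1/2) = 2 ≈ 2.00000.

E[X] = 2 = 2.00000.


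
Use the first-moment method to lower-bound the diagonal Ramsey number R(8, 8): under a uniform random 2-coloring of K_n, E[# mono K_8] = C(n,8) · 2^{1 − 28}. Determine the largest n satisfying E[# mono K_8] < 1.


We need C(n, 8) · 2^{1 − 28} < 1, i.e. C(n, 8) < 2^{28 − 1} = 134217728.
Check values of n near the boundary:
  n = 41: C(41, 8) = 95548245; 95548245 < 134217728? YES
  n = 42: C(42, 8) = 118030185; 118030185 < 134217728? YES
  n = 43: C(43, 8) = 145008513; 145008513 < 134217728? NO
The largest n with C(n, 8) < 134217728 is n = 42 (where E[X] = 118030185/134217728 ≈ 0.8793934). Hence R(8, 8) > 42, i.e. R(8, 8) ≥ 43.

Largest n = 42; hence R(8, 8) > 42.


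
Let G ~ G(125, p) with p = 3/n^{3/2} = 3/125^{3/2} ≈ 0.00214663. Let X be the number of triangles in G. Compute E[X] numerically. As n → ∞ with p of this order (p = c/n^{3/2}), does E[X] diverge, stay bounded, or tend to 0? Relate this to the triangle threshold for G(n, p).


Number of potential triangles: C(125, 3) = 317750.
Each occurs with probability p³ ≈ (0.00214663)³ ≈ 9.89164919e-09.
By linearity: E[X] = C(125, 3)·p³ ≈ 317750 · 9.89164919e-09 ≈ 0.003143.
Since α = 3/2 > 1, p = c/n^{3/2} = o(1/n) is below the triangle threshold p ~ 1/n. Asymptotically E[X] ~ (c³/6)·n^{3(1−α)} = (3³/6)·n^{-1.5} → 0, so by Markov's inequality G has no triangles w.h.p.

E[X] ≈ 0.003143; in regime p = Θ(1/n^{3/2}) E[X] tends to 0 (below the triangle threshold p ~ 1/n).


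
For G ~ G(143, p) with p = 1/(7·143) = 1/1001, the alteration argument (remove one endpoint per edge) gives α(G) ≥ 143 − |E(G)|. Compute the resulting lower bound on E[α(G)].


E[|E(G)|] = C(143, 2)·p = 10153 · (1/1001) = 71/7.
E[α(G)] ≥ n − E[|E(G)|] = 143 − 71/7 = 930/7.
Numerically: ≈ 132.857143.
(This is only a lower bound; the true E[α(G)] may be larger.)

E[α(G)] ≥ 930/7 ≈ 132.857143.


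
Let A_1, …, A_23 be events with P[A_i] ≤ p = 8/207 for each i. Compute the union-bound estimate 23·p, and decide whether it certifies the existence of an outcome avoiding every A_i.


Union bound: P[∪_{i=1}^{23} A_i] ≤ Σ_i P[A_i] ≤ 23·p = 23·(8/207) = 8/9.
Numerically: 8/9 ≈ 0.889.
Is 8/9 < 1? YES.
Since P[∪ A_i] ≤ 8/9 < 1, the complement has P[∩ A_i^c] ≥ 1 − 8/9 = 1/9 > 0, so some outcome avoids every A_i.

23·p = 8/9 ≈ 0.889; existence CERTIFIED by the union bound.


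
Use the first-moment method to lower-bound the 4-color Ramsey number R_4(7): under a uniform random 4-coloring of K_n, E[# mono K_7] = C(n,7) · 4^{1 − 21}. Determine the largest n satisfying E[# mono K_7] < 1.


We need C(n, 7) · 4^{1 − 21} < 1, i.e. C(n, 7) < 4^{21 − 1} = 1099511627776.
Check values of n near the boundary:
  n = 176: C(176, 7) = 919790691600; 919790691600 < 1099511627776? YES
  n = 177: C(177, 7) = 957664425960; 957664425960 < 1099511627776? YES
  n = 178: C(178, 7) = 996867063280; 996867063280 < 1099511627776? YES
  n = 179: C(179, 7) = 1037437234460; 1037437234460 < 1099511627776? YES
  n = 180: C(180, 7) = 1079414463600; 1079414463600 < 1099511627776? YES
  n = 181: C(181, 7) = 1122839183400; 1122839183400 < 1099511627776? NO
The largest n with C(n, 7) < 1099511627776 is n = 180 (where E[X] = 67463403975/68719476736 ≈ 0.9817). Hence R_4(7) > 180, i.e. R_4(7) ≥ 181.

Largest n = 180; hence R_4(7) > 180.


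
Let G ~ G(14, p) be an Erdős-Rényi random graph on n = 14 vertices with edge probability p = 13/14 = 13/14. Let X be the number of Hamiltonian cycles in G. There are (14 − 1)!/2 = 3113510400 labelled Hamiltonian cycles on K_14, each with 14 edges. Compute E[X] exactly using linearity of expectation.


K_14 has (14 − 1)!/2 = 3113510400 labelled Hamiltonian cycles.
For each such Hamiltonian cycle H, let X_H = 1 if all 14 edges of H are present in G. Then P[X_H = 1] = p^{14} = (13/14)^{14} = 3937376385699289/11112006825558016.
Summing the indicators: E[X] = Σ_H E[X_H] = 3113510400 · p^{14} = 3113510400 · 3937376385699289/11112006825558016 = 3420497300666614836525/3100448333024.
Numerically: E[X] ≈ 1.10323e+09.

E[X] = 3113510400 · (13/14)^{14} = 3420497300666614836525/3100448333024 ≈ 1.10323e+09.


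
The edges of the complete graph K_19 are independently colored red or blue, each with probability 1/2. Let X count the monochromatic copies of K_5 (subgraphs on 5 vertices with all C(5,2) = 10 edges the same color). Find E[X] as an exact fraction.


Let X = Σ_S X_S over the C(19, 5) = 11628 subsets S of size 5, where X_S = 1 if the K_5 on S is monochromatic.
For a fixed S, the K_5 on S has C(5, 2) = 10 edges. P[all 10 edges red] = (1/2)^10, and likewise for blue, so P[monochromatic] = 2·(1/2)^10 = 2^{1 − 10} = 1/512.
Summing: E[X] = C(19, 5) · 2^{1 − 10} = 11628 · 1/512 = 2907/128.
Numerically: E[X] ≈ 22.710938.

E[X] = C(19,5)·2^(1−C(5,2)) = 2907/128 ≈ 22.710938.


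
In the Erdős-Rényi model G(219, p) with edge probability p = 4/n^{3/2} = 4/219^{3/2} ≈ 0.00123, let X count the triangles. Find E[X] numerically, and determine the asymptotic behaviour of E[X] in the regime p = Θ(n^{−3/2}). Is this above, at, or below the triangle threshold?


Number of potential triangles: C(219, 3) = 1726669.
Each occurs with probability p³ ≈ (0.00123)³ ≈ 1.88010e-09.
By linearity: E[X] = C(219, 3)·p³ ≈ 1726669 · 1.88010e-09 ≈ 0.003.
Since α = 3/2 > 1, p = c/n^{3/2} = o(1/n) is below the triangle threshold p ~ 1/n. Asymptotically E[X] ~ (c³/6)·n^{3(1−α)} = (4³/6)·n^{-1.5} → 0, so by Markov's inequality G has no triangles w.h.p.

E[X] ≈ 0.003; in regime p = Θ(1/n^{3/2}) E[X] tends to 0 (below the triangle threshold p ~ 1/n).


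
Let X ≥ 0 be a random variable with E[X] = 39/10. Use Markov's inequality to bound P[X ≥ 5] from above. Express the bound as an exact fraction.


μ = E[X] = 39/10, a = 5.
Markov: P[X ≥ 5] ≤ μ/a = (39/10)/5 = 39/50.
Numerically: ≈ 0.7800.
(Since a = 5 > μ = 3.9000, the bound 39/50 is < 1 and informative.)

P[X ≥ 5] ≤ 39/50 ≈ 0.7800.


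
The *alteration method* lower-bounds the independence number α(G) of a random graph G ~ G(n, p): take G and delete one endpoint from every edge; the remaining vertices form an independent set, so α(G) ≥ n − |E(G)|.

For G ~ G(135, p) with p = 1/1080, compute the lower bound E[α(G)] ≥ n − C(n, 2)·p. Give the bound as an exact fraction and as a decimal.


E[|E(G)|] = C(135, 2)·p = 9045 · (1/1080) = 67/8.
E[α(G)] ≥ n − E[|E(G)|] = 135 − 67/8 = 1013/8.
Numerically: ≈ 126.62500.
(This is only a lower bound; the true E[α(G)] may be larger.)

E[α(G)] ≥ 1013/8 ≈ 126.62500.


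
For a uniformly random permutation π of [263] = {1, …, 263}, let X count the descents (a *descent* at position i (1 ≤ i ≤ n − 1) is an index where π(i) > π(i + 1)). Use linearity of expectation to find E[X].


Write X = Σ X_I over i = 1, …, 262, with X_I the indicator of one descent.
There are 262 indicators.
For each fixed i, the pair (π(i), π(i+1)) is a uniformly random ordered pair of distinct values from {1, …, 263}; by symmetry P[π(i) > π(i+1)] = 1/2.
By linearity: E[X] = 262 · (1/2) = (263 − 1) · (1/2) = 131 ≈ 131.0000.

E[X] = 131 = 131.0000.


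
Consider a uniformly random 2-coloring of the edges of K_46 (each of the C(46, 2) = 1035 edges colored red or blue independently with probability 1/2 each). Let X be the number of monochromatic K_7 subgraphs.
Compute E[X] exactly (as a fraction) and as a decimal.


Let X = Σ_S X_S over the C(46, 7) = 53524680 subsets S of size 7, where X_S = 1 if the K_7 on S is monochromatic.
For a fixed S, the K_7 on S has C(7, 2) = 21 edges. P[all 21 edges red] = (1/2)^21, and likewise for blue, so P[monochromatic] = 2·(1/2)^21 = 2^{1 − 21} = 1/1048576.
Summing: E[X] = C(46, 7) · 2^{1 − 21} = 53524680 · 1/1048576 = 6690585/131072.
Numerically: E[X] ≈ 51.045113.

E[X] = C(46,7)·2^(1−C(7,2)) = 6690585/131072 ≈ 51.045113.


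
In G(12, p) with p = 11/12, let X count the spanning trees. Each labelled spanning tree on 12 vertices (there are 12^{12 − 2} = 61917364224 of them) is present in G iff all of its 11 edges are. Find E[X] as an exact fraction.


K_12 has 12^{12 − 2} = 61917364224 labelled spanning trees.
For each such spanning tree H, let X_H = 1 if all 11 edges of H are present in G. Then P[X_H = 1] = p^{11} = (11/12)^{11} = 285311670611/743008370688.
Summing the indicators: E[X] = Σ_H E[X_H] = 61917364224 · p^{11} = 61917364224 · 285311670611/743008370688 = 285311670611/12.
Numerically: E[X] ≈ 2.3776e+10.

E[X] = 61917364224 · (11/12)^{11} = 285311670611/12 ≈ 2.3776e+10.


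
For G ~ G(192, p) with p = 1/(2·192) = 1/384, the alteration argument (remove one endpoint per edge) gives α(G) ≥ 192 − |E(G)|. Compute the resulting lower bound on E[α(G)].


E[|E(G)|] = C(192, 2)·p = 18336 · (1/384) = 191/4.
E[α(G)] ≥ n − E[|E(G)|] = 192 − 191/4 = 577/4.
Numerically: ≈ 144.25000.
(This is only a lower bound; the true E[α(G)] may be larger.)

E[α(G)] ≥ 577/4 ≈ 144.25000.
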